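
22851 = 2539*9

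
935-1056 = -121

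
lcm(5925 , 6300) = 497700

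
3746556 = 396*9461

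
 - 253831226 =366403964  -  620235190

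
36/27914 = 18/13957 = 0.00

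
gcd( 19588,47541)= 1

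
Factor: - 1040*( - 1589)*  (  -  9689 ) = -2^4*5^1*7^1*13^1*227^1*9689^1 = -16011653840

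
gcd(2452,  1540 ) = 4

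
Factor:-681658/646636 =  - 340829/323318  =  -  2^(  -  1) * 67^1*5087^1*161659^(- 1 ) 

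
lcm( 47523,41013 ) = 2993949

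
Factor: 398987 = 89^1*4483^1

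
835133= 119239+715894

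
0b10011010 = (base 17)91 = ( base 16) 9A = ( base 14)b0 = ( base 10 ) 154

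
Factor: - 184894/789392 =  - 193/824 =- 2^(- 3)*103^( - 1) * 193^1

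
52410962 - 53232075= - 821113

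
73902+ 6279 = 80181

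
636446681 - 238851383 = 397595298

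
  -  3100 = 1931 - 5031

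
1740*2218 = 3859320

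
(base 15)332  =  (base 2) 1011010010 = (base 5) 10342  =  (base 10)722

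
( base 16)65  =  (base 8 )145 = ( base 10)101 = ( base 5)401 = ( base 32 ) 35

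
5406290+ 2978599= 8384889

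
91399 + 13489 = 104888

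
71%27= 17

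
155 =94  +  61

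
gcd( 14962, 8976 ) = 2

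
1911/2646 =13/18 =0.72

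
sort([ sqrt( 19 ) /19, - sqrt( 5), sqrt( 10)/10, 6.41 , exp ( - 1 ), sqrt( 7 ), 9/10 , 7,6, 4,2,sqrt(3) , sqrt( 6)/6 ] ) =[ - sqrt ( 5), sqrt( 19 ) /19,sqrt ( 10 )/10  ,  exp(  -  1 ),sqrt( 6 )/6, 9/10 , sqrt(3 ), 2, sqrt(7 ) , 4 , 6,6.41,  7 ]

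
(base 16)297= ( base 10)663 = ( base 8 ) 1227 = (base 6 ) 3023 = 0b1010010111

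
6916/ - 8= - 865 + 1/2= - 864.50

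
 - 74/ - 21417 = 74/21417 = 0.00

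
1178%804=374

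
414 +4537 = 4951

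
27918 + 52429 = 80347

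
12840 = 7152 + 5688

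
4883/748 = 6+ 395/748  =  6.53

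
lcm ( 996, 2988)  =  2988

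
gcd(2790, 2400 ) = 30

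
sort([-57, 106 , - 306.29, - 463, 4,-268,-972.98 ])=[-972.98, - 463, - 306.29, - 268, - 57 , 4,106]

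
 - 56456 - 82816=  - 139272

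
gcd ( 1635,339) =3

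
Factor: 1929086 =2^1*83^1*11621^1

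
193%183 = 10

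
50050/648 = 77+ 77/324= 77.24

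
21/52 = 21/52  =  0.40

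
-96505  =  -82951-13554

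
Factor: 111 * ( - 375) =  - 3^2*5^3 * 37^1 = -41625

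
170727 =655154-484427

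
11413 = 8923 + 2490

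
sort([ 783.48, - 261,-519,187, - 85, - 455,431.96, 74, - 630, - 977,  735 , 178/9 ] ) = [ - 977, - 630, - 519, - 455,- 261 ,-85, 178/9, 74,187, 431.96,735 , 783.48 ]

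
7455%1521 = 1371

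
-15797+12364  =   - 3433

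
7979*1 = 7979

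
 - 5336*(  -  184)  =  981824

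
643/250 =643/250 = 2.57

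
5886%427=335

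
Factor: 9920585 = 5^1*1984117^1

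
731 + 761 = 1492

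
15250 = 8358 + 6892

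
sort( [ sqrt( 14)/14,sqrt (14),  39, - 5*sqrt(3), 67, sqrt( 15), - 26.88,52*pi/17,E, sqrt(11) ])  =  [ - 26.88, - 5*sqrt ( 3),sqrt (14)/14, E, sqrt( 11 ),  sqrt(14) , sqrt(15),52*pi/17, 39,67]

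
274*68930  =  18886820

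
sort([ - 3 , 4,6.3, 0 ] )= [ - 3 , 0,4, 6.3] 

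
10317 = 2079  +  8238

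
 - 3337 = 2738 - 6075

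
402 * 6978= 2805156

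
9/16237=9/16237  =  0.00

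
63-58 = 5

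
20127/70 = 287 + 37/70 = 287.53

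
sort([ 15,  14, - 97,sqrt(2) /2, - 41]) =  [ - 97, - 41,sqrt(2)/2,14 , 15 ]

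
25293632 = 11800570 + 13493062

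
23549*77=1813273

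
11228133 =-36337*( - 309)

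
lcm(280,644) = 6440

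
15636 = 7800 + 7836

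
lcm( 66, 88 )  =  264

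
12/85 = 12/85 = 0.14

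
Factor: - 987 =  - 3^1*7^1*47^1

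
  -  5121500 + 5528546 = 407046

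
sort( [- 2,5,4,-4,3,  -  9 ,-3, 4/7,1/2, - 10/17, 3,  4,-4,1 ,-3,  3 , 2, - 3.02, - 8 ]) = [ - 9, - 8 , - 4 , - 4,  -  3.02, - 3, - 3,  -  2, - 10/17, 1/2, 4/7, 1, 2,3,  3,3 , 4,4,5 ]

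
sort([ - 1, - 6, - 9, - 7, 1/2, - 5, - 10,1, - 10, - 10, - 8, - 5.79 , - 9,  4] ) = [- 10, - 10, - 10, - 9,-9, - 8,-7, - 6, - 5.79,- 5, - 1, 1/2, 1,  4 ]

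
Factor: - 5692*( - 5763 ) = 32802996= 2^2*3^1*17^1*113^1*1423^1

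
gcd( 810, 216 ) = 54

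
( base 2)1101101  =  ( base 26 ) 45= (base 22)4L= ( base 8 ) 155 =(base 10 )109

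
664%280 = 104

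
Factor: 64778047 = 59^1 * 1097933^1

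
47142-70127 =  - 22985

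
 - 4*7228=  - 28912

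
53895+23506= 77401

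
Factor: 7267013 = 13^1*559001^1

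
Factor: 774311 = 73^1*10607^1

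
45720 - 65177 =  - 19457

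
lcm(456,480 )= 9120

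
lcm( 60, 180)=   180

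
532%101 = 27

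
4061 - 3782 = 279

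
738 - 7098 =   -  6360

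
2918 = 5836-2918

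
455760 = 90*5064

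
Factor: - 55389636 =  - 2^2*3^3*19^1 * 26993^1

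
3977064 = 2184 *1821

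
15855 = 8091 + 7764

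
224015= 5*44803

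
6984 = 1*6984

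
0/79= 0 = 0.00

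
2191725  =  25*87669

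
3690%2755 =935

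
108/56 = 1 + 13/14 =1.93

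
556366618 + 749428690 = 1305795308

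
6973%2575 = 1823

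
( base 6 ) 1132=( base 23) BJ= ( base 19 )E6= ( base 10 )272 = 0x110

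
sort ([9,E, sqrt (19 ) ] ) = [ E, sqrt( 19),9]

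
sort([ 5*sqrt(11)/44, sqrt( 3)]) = [ 5*sqrt( 11)/44,  sqrt( 3 ) ]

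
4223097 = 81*52137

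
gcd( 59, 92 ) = 1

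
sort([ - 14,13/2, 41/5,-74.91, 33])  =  [- 74.91,  -  14, 13/2,41/5,  33 ] 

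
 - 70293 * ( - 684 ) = 48080412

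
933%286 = 75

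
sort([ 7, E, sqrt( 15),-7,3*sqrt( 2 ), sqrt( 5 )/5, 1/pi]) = [  -  7,  1/pi,sqrt(5 )/5, E,sqrt( 15), 3*sqrt( 2),7] 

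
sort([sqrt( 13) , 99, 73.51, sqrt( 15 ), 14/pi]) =[sqrt(13 ) , sqrt(15 ), 14/pi, 73.51, 99] 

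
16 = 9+7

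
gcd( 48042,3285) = 9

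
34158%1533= 432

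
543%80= 63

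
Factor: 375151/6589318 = 2^( - 1 ) * 7^1 * 53593^1*3294659^(-1)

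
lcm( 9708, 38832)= 38832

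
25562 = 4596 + 20966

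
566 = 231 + 335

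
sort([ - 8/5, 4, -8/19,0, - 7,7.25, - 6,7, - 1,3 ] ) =[ - 7, - 6, - 8/5, - 1, - 8/19,0, 3,4,7,7.25 ] 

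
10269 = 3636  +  6633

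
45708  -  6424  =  39284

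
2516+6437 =8953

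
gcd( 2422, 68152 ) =14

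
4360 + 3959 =8319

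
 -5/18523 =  - 5/18523 = - 0.00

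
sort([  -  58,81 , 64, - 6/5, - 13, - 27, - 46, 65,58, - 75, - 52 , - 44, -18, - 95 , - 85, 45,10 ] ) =[ -95, - 85, - 75,  -  58, - 52 , - 46,-44, - 27, - 18, - 13, - 6/5, 10 , 45, 58, 64,  65, 81]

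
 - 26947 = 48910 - 75857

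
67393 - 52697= 14696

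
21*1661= 34881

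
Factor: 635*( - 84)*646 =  -34457640 = - 2^3*3^1*5^1*7^1*17^1*19^1*127^1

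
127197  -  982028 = -854831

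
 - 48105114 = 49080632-97185746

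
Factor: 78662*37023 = 2^1*3^1*7^1*37^1*41^1*43^1*1063^1   =  2912303226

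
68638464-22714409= 45924055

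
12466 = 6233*2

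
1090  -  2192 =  - 1102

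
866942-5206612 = - 4339670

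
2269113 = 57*39809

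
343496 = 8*42937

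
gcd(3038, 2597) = 49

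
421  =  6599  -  6178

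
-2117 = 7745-9862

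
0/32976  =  0 = 0.00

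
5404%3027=2377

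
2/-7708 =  - 1 +3853/3854 = - 0.00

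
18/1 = 18=18.00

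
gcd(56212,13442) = 1222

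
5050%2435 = 180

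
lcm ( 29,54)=1566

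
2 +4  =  6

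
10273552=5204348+5069204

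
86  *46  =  3956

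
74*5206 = 385244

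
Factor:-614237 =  - 13^1* 37^1*1277^1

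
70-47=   23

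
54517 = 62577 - 8060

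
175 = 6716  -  6541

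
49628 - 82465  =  -32837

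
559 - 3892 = - 3333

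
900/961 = 900/961 = 0.94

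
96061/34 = 2825 + 11/34  =  2825.32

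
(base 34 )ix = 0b1010000101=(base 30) LF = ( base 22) 177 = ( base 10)645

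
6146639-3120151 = 3026488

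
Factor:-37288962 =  - 2^1*3^2*1021^1*2029^1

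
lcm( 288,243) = 7776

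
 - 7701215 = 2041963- 9743178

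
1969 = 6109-4140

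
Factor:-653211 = -3^3*13^1*1861^1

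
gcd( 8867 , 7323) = 1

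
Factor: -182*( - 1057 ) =2^1*7^2 * 13^1*151^1 = 192374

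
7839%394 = 353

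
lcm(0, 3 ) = 0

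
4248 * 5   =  21240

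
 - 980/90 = - 11 + 1/9 = - 10.89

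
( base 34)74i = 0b10000000110110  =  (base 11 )6217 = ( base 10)8246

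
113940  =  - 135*( - 844) 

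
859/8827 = 859/8827 = 0.10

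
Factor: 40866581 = 7^1*5838083^1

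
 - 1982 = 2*( -991)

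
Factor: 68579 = 7^1*97^1*101^1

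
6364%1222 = 254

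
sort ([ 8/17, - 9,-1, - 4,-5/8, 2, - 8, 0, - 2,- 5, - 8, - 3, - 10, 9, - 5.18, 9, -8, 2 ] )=[ - 10 , -9,  -  8 , - 8,-8,-5.18 ,-5, - 4, - 3,-2,- 1,- 5/8,0, 8/17, 2,2,9,  9 ]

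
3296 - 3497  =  -201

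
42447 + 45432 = 87879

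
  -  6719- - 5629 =  -  1090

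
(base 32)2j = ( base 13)65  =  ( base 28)2R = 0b1010011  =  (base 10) 83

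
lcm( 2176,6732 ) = 215424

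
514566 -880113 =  - 365547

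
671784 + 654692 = 1326476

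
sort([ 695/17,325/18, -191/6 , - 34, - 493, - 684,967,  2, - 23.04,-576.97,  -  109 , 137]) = [ - 684, - 576.97 , - 493, - 109, - 34, - 191/6, - 23.04,2 , 325/18,695/17,137, 967] 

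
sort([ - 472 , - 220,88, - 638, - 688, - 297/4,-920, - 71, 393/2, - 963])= [-963,-920, - 688, - 638 , - 472, - 220, -297/4,- 71,88,393/2 ] 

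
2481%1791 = 690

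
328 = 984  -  656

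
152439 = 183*833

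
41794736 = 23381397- - 18413339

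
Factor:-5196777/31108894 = -2^ ( - 1 )*3^1*487^1*3557^1*15554447^( - 1 )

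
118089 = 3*39363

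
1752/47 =37+13/47 = 37.28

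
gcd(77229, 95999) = 1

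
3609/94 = 3609/94 =38.39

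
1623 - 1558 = 65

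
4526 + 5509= 10035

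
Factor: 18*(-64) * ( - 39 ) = 2^7*3^3*13^1 = 44928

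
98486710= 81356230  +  17130480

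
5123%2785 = 2338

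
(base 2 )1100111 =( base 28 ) 3J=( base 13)7c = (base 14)75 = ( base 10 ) 103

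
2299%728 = 115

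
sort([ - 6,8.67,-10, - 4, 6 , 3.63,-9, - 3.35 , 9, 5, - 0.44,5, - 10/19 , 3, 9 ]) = [ -10 ,-9, - 6, - 4, - 3.35 , - 10/19, - 0.44 , 3,3.63, 5 , 5, 6, 8.67,9,9]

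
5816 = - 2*( - 2908) 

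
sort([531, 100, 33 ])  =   [ 33,100, 531]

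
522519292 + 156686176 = 679205468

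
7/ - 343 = -1/49 = -0.02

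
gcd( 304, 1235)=19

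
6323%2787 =749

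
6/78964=3/39482 = 0.00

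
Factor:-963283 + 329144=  - 634139 = - 11^1*57649^1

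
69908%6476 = 5148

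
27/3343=27/3343 = 0.01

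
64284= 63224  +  1060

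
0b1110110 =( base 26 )4E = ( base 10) 118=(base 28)46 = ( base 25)4I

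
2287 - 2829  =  -542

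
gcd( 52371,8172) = 9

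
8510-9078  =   - 568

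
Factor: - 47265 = - 3^1*5^1 *23^1*137^1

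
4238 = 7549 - 3311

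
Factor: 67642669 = 67642669^1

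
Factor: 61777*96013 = 5931395101 =163^1*379^1*96013^1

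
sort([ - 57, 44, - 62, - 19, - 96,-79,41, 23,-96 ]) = [ - 96,-96,- 79, - 62,-57, - 19, 23, 41 , 44]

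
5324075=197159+5126916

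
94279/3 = 31426 + 1/3 = 31426.33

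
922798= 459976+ 462822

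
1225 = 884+341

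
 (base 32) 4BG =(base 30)4SO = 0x1170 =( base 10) 4464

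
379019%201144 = 177875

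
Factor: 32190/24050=87/65 = 3^1*5^ (-1)*  13^( - 1)*29^1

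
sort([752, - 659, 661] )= [ - 659,661, 752 ]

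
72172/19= 3798 +10/19 = 3798.53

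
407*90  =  36630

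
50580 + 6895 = 57475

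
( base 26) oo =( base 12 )460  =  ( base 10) 648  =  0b1010001000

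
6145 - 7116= - 971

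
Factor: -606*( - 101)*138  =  8446428 = 2^2* 3^2 *23^1*101^2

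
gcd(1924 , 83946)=2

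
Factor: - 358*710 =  - 254180 = -  2^2 * 5^1 * 71^1  *179^1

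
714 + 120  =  834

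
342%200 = 142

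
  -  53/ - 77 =53/77  =  0.69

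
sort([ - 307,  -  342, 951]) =[ - 342,-307,951]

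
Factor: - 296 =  - 2^3*37^1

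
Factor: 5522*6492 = 2^3* 3^1*11^1*251^1 * 541^1= 35848824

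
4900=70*70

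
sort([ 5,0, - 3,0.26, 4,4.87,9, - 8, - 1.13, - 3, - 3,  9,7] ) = [ - 8, - 3, - 3, - 3, - 1.13,0, 0.26, 4,  4.87,5,7, 9,9 ]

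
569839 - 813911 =-244072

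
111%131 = 111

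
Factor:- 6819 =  - 3^1*2273^1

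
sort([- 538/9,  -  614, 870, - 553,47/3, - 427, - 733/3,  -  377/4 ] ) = [ -614, - 553 , - 427, - 733/3,  -  377/4, - 538/9,  47/3, 870]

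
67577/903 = 67577/903 = 74.84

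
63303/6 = 21101/2 = 10550.50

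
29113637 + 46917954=76031591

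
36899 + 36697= 73596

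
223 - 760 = - 537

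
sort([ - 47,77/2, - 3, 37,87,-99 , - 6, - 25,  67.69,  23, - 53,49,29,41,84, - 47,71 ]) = [ - 99,- 53, - 47 ,-47, - 25, - 6, - 3, 23, 29, 37,77/2, 41,49,67.69,71,  84,87]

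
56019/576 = 97+49/192 = 97.26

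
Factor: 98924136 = 2^3*3^1*4121839^1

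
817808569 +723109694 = 1540918263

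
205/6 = 34 +1/6 = 34.17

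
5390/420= 12 + 5/6= 12.83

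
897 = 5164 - 4267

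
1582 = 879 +703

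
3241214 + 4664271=7905485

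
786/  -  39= - 21 + 11/13 = - 20.15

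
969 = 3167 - 2198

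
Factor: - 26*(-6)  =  156 = 2^2*3^1 * 13^1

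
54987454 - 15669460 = 39317994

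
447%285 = 162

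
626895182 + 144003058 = 770898240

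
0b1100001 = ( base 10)97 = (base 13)76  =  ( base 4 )1201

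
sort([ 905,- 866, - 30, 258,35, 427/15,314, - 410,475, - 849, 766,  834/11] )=[ - 866, - 849, - 410, - 30, 427/15,  35, 834/11, 258, 314,475,766, 905] 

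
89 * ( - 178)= - 15842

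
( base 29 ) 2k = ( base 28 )2M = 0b1001110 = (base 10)78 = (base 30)2i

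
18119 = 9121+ 8998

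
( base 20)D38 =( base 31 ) 5ET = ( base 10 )5268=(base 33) 4rl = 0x1494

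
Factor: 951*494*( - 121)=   -  56845074  =  -2^1*3^1 * 11^2*13^1*19^1*317^1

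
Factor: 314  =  2^1 * 157^1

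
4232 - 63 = 4169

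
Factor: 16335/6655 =27/11=3^3  *11^( - 1)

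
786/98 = 8 + 1/49 =8.02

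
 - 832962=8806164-9639126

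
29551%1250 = 801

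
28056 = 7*4008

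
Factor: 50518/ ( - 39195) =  - 58/45 = -2^1*3^( - 2 ) *5^(  -  1 ) * 29^1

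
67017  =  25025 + 41992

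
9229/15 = 9229/15 = 615.27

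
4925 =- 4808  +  9733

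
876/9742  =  438/4871  =  0.09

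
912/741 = 1+3/13 = 1.23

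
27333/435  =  62 + 121/145 =62.83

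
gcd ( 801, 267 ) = 267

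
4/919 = 4/919= 0.00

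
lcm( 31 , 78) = 2418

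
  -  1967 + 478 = -1489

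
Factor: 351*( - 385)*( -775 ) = 3^3*5^3*7^1*11^1 *13^1*31^1 =104729625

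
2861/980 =2 + 901/980= 2.92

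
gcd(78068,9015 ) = 1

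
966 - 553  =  413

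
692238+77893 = 770131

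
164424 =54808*3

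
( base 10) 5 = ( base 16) 5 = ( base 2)101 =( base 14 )5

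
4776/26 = 2388/13 = 183.69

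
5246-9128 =-3882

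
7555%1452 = 295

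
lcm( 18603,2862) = 37206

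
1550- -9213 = 10763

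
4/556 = 1/139 = 0.01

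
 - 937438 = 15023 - 952461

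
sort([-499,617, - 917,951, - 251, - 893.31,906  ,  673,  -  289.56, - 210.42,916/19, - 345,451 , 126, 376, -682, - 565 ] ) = [ -917, - 893.31,-682, -565,-499, - 345,-289.56,-251, -210.42, 916/19,126,376, 451, 617,673,906,951 ] 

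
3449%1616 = 217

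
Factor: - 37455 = - 3^1*5^1*11^1 * 227^1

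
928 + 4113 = 5041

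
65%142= 65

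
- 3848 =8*(-481 )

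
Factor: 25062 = 2^1 * 3^1  *4177^1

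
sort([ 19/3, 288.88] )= [ 19/3,288.88 ]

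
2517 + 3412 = 5929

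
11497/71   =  11497/71 = 161.93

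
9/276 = 3/92 = 0.03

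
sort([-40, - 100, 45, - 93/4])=[ - 100, -40, - 93/4 , 45]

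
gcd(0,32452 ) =32452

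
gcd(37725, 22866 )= 3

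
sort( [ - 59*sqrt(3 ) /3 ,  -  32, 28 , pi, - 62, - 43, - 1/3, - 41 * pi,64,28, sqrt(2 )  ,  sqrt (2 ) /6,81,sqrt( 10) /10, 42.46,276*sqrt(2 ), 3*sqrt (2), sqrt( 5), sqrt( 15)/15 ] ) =[ - 41*pi, - 62, - 43, - 59*sqrt(3)/3, - 32, - 1/3, sqrt(2)/6, sqrt( 15)/15, sqrt(10)/10, sqrt(2),sqrt (5), pi, 3* sqrt( 2) , 28, 28, 42.46,64,81,  276*sqrt( 2) ] 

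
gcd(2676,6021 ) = 669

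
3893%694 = 423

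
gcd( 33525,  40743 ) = 9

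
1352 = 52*26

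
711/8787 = 237/2929 = 0.08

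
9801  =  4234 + 5567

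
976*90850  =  88669600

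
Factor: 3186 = 2^1*3^3*59^1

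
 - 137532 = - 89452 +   -  48080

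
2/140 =1/70 = 0.01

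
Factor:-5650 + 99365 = 5^1*18743^1=93715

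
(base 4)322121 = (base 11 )2898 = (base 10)3737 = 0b111010011001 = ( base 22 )7FJ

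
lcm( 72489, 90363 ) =6596499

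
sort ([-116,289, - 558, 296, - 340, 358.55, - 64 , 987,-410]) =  [-558, -410, - 340, - 116, - 64, 289,296,358.55 , 987] 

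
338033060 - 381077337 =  - 43044277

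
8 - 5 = 3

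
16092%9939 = 6153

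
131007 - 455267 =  - 324260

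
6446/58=3223/29  =  111.14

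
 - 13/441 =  - 13/441 = - 0.03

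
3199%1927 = 1272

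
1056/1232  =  6/7 = 0.86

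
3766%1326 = 1114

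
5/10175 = 1/2035 = 0.00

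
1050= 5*210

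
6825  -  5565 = 1260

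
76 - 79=  -  3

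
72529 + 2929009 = 3001538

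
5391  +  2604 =7995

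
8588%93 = 32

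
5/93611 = 5/93611=0.00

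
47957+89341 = 137298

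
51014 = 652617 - 601603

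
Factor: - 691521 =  - 3^1*230507^1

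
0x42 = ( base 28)2A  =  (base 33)20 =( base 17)3F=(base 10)66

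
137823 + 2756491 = 2894314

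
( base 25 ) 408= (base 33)2A0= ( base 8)4714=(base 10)2508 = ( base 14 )CB2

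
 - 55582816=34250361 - 89833177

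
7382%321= 320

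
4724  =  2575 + 2149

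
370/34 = 185/17 = 10.88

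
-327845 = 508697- 836542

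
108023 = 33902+74121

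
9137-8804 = 333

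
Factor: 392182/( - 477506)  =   - 763/929=- 7^1*109^1*929^( - 1 )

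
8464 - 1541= 6923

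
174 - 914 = - 740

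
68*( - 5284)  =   - 359312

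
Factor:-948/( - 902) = 2^1 *3^1*11^(  -  1)*41^( - 1)*79^1 =474/451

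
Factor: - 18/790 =-3^2*5^(-1 )*79^( - 1)= - 9/395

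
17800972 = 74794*238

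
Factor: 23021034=2^1*3^1*31^1* 61^1*2029^1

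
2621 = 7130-4509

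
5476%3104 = 2372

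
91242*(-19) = -1733598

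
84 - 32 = 52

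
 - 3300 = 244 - 3544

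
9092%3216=2660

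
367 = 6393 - 6026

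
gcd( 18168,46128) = 24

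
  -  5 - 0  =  -5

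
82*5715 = 468630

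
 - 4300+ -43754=-48054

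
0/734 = 0 = 0.00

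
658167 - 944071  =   - 285904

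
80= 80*1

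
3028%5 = 3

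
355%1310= 355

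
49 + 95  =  144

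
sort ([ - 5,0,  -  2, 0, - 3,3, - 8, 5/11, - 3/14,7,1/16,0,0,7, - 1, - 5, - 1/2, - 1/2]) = [-8, - 5, - 5,  -  3, - 2, - 1, - 1/2,  -  1/2, - 3/14, 0,0, 0,  0,1/16, 5/11, 3,  7,7 ] 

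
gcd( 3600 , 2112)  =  48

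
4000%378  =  220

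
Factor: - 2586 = - 2^1*  3^1*431^1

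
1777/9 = 197+4/9=197.44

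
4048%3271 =777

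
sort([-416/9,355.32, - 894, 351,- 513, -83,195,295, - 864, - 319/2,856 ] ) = [- 894,- 864, -513, - 319/2, -83, - 416/9, 195,295,  351,  355.32, 856] 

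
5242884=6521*804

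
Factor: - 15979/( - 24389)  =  19/29=19^1*29^( -1 )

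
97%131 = 97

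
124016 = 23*5392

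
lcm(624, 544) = 21216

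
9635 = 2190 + 7445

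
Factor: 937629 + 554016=1491645 = 3^1*5^1 * 277^1*359^1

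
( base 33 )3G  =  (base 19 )61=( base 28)43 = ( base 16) 73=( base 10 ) 115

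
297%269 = 28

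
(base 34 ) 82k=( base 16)2478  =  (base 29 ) b2r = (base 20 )136G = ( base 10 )9336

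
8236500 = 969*8500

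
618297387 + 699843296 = 1318140683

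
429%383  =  46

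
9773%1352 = 309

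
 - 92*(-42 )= 3864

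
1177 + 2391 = 3568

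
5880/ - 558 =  - 980/93 = - 10.54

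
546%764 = 546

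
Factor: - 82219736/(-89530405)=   2^3 * 5^( -1 )*863^1*11909^1* 17906081^( - 1) 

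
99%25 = 24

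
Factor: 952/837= 2^3*3^(-3)*7^1  *17^1 * 31^( - 1)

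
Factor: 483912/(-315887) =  - 72/47 = -2^3  *  3^2 * 47^( - 1) 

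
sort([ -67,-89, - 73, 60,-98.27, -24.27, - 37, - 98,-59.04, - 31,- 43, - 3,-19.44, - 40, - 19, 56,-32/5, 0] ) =[-98.27, - 98, - 89,-73,-67,-59.04,-43, - 40,-37, - 31,-24.27, - 19.44, - 19, - 32/5, - 3,0, 56, 60 ] 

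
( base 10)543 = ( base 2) 1000011111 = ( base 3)202010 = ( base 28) JB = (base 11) 454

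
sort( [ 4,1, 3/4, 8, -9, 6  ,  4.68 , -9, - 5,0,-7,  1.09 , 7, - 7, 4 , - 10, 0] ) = [ -10, - 9, - 9, - 7, - 7 ,-5,0,0 , 3/4, 1,  1.09,  4, 4,4.68, 6,  7,8]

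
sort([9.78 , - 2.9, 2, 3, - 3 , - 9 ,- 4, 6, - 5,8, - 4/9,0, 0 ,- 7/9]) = [ - 9,-5, - 4 ,-3, - 2.9,-7/9, - 4/9  ,  0 , 0,2, 3, 6, 8,9.78 ]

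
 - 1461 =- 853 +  - 608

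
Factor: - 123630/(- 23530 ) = 951/181 = 3^1*181^( - 1)*317^1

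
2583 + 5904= 8487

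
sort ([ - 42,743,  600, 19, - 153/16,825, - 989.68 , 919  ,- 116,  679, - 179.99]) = [ - 989.68, - 179.99, - 116, - 42, - 153/16, 19, 600,679, 743, 825, 919]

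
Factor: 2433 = 3^1 * 811^1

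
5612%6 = 2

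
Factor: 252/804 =21/67=3^1* 7^1*67^( - 1 )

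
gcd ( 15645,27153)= 21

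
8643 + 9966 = 18609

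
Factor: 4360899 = 3^1*19^1*76507^1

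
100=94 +6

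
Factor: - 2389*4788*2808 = -2^5* 3^5*7^1*13^1*19^1*2389^1=- 32119397856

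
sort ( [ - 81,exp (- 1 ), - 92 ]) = [ - 92, - 81,exp( -1)] 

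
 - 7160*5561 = -39816760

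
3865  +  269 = 4134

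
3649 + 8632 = 12281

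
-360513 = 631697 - 992210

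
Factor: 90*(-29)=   -  2^1*3^2*5^1 * 29^1 = -2610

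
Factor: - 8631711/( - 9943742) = 2^( - 1 )*3^3*11^1*17^( - 1)*59^( - 1 )*4957^( - 1) *29063^1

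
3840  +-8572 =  - 4732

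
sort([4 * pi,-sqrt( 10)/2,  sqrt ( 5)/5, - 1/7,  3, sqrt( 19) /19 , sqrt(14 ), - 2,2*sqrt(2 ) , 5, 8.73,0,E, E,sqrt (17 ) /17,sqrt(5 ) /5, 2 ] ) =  [ - 2,  -  sqrt( 10 )/2, - 1/7,0,sqrt(19 ) /19,sqrt (17)/17,sqrt(5 ) /5, sqrt(5 ) /5 , 2, E, E , 2*sqrt(2), 3,sqrt(14 ),5,8.73, 4*pi]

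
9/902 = 9/902 =0.01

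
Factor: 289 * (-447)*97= - 3^1 * 17^2*97^1 * 149^1= -12530751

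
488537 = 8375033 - 7886496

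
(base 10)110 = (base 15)75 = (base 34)38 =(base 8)156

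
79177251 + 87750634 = 166927885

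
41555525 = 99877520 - 58321995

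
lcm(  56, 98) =392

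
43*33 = 1419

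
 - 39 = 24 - 63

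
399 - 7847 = - 7448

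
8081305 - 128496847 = - 120415542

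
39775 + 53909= 93684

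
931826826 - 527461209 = 404365617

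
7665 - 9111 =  - 1446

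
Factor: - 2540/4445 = - 2^2*7^(  -  1) = - 4/7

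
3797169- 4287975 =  - 490806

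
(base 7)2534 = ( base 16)3bc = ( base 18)2H2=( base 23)1id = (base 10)956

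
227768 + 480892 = 708660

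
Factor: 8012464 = 2^4*23^1*21773^1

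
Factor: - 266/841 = -2^1 * 7^1*19^1*29^( - 2 )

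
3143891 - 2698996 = 444895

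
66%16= 2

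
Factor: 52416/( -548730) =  - 2^5*5^( - 1 )*67^( - 1) = -32/335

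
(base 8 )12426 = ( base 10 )5398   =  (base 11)4068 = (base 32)58M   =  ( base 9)7357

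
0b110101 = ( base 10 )53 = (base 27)1Q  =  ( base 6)125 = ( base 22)29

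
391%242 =149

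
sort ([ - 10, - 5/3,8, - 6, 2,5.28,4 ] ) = [-10,-6, - 5/3,2 , 4,5.28, 8]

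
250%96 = 58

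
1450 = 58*25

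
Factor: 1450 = 2^1*5^2*29^1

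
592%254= 84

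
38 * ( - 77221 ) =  - 2934398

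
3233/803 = 4+21/803 = 4.03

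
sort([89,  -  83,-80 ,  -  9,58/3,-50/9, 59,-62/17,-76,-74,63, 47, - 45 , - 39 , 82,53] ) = [ - 83,-80, - 76, - 74,-45, - 39, - 9 , - 50/9,-62/17, 58/3, 47,  53,  59, 63,82,89]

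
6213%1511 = 169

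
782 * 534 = 417588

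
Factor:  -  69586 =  - 2^1*11^1*3163^1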